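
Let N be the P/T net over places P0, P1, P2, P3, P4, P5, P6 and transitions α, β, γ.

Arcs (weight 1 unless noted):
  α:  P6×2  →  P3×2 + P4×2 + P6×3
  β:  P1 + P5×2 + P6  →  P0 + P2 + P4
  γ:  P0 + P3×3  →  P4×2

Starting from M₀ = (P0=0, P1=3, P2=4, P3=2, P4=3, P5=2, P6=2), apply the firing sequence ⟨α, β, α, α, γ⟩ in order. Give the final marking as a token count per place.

step 1: fire α:  (P0=0, P1=3, P2=4, P3=2, P4=3, P5=2, P6=2) → (P0=0, P1=3, P2=4, P3=4, P4=5, P5=2, P6=3)
step 2: fire β:  (P0=0, P1=3, P2=4, P3=4, P4=5, P5=2, P6=3) → (P0=1, P1=2, P2=5, P3=4, P4=6, P5=0, P6=2)
step 3: fire α:  (P0=1, P1=2, P2=5, P3=4, P4=6, P5=0, P6=2) → (P0=1, P1=2, P2=5, P3=6, P4=8, P5=0, P6=3)
step 4: fire α:  (P0=1, P1=2, P2=5, P3=6, P4=8, P5=0, P6=3) → (P0=1, P1=2, P2=5, P3=8, P4=10, P5=0, P6=4)
step 5: fire γ:  (P0=1, P1=2, P2=5, P3=8, P4=10, P5=0, P6=4) → (P0=0, P1=2, P2=5, P3=5, P4=12, P5=0, P6=4)

(P0=0, P1=2, P2=5, P3=5, P4=12, P5=0, P6=4)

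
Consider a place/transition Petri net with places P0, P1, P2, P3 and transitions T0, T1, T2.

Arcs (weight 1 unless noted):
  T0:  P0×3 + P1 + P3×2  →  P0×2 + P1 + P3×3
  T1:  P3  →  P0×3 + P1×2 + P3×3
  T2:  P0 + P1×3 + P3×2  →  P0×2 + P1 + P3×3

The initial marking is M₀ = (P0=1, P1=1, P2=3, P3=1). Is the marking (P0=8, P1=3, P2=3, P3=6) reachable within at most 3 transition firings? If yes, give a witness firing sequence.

YES — reachable via ⟨T1, T1, T2⟩ (3 firings)

step 1: fire T1:  (P0=1, P1=1, P2=3, P3=1) → (P0=4, P1=3, P2=3, P3=3)
step 2: fire T1:  (P0=4, P1=3, P2=3, P3=3) → (P0=7, P1=5, P2=3, P3=5)
step 3: fire T2:  (P0=7, P1=5, P2=3, P3=5) → (P0=8, P1=3, P2=3, P3=6)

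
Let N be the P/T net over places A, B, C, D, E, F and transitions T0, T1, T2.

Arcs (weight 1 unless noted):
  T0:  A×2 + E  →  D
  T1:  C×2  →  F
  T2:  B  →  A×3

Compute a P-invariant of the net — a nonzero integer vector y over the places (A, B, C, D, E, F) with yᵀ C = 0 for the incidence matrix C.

y = (A:1, B:3, C:0, D:2, E:0, F:0)

Incidence matrix C (rows=places, cols=transitions):
       T0   T1   T2
    A  -2    0    3
    B   0    0   -1
    C   0   -2    0
    D   1    0    0
    E  -1    0    0
    F   0    1    0

Candidate y = [1, 3, 0, 2, 0, 0]; check y·C column-wise:
  col T0: 1·-2 + 3·0 + 2·1 + 0·-1 = 0
  col T1: 1·0 + 3·0 + 0·-2 + 2·0 + 0·1 = 0
  col T2: 1·3 + 3·-1 + 2·0 = 0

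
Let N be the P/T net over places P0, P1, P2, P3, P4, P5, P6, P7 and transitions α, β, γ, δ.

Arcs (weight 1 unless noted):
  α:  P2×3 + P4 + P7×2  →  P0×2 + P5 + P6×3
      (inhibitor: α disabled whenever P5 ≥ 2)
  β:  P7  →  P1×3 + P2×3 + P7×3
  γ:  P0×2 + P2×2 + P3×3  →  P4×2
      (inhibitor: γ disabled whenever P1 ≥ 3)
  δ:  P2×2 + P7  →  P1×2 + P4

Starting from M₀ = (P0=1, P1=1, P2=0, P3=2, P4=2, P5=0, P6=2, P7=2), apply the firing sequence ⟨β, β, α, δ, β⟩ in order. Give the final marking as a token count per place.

step 1: fire β:  (P0=1, P1=1, P2=0, P3=2, P4=2, P5=0, P6=2, P7=2) → (P0=1, P1=4, P2=3, P3=2, P4=2, P5=0, P6=2, P7=4)
step 2: fire β:  (P0=1, P1=4, P2=3, P3=2, P4=2, P5=0, P6=2, P7=4) → (P0=1, P1=7, P2=6, P3=2, P4=2, P5=0, P6=2, P7=6)
step 3: fire α:  (P0=1, P1=7, P2=6, P3=2, P4=2, P5=0, P6=2, P7=6) → (P0=3, P1=7, P2=3, P3=2, P4=1, P5=1, P6=5, P7=4)
step 4: fire δ:  (P0=3, P1=7, P2=3, P3=2, P4=1, P5=1, P6=5, P7=4) → (P0=3, P1=9, P2=1, P3=2, P4=2, P5=1, P6=5, P7=3)
step 5: fire β:  (P0=3, P1=9, P2=1, P3=2, P4=2, P5=1, P6=5, P7=3) → (P0=3, P1=12, P2=4, P3=2, P4=2, P5=1, P6=5, P7=5)

(P0=3, P1=12, P2=4, P3=2, P4=2, P5=1, P6=5, P7=5)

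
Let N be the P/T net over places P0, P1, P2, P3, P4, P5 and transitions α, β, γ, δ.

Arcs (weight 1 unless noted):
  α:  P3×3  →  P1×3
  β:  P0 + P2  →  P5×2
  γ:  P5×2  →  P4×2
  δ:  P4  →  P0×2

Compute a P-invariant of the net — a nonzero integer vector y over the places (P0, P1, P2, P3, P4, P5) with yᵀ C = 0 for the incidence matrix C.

Incidence matrix C (rows=places, cols=transitions):
        α    β    γ    δ
   P0   0   -1    0    2
   P1   3    0    0    0
   P2   0   -1    0    0
   P3  -3    0    0    0
   P4   0    0    2   -1
   P5   0    2   -2    0

Candidate y = [0, 1, 0, 1, 0, 0]; check y·C column-wise:
  col α: 1·3 + 1·-3 = 0
  col β: 0·-1 + 1·0 + 0·-1 + 1·0 + 0·2 = 0
  col γ: 1·0 + 1·0 + 0·2 + 0·-2 = 0
  col δ: 0·2 + 1·0 + 1·0 + 0·-1 = 0

y = (P0:0, P1:1, P2:0, P3:1, P4:0, P5:0)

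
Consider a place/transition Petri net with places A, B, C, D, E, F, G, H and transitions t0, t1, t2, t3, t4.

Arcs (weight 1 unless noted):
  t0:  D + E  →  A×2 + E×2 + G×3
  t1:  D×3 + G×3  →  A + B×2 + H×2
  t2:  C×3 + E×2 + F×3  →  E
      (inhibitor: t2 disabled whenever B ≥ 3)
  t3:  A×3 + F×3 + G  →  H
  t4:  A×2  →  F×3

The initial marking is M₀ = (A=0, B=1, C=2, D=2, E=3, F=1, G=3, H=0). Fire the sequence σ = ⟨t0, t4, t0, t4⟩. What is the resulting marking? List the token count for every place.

(A=0, B=1, C=2, D=0, E=5, F=7, G=9, H=0)

step 1: fire t0:  (A=0, B=1, C=2, D=2, E=3, F=1, G=3, H=0) → (A=2, B=1, C=2, D=1, E=4, F=1, G=6, H=0)
step 2: fire t4:  (A=2, B=1, C=2, D=1, E=4, F=1, G=6, H=0) → (A=0, B=1, C=2, D=1, E=4, F=4, G=6, H=0)
step 3: fire t0:  (A=0, B=1, C=2, D=1, E=4, F=4, G=6, H=0) → (A=2, B=1, C=2, D=0, E=5, F=4, G=9, H=0)
step 4: fire t4:  (A=2, B=1, C=2, D=0, E=5, F=4, G=9, H=0) → (A=0, B=1, C=2, D=0, E=5, F=7, G=9, H=0)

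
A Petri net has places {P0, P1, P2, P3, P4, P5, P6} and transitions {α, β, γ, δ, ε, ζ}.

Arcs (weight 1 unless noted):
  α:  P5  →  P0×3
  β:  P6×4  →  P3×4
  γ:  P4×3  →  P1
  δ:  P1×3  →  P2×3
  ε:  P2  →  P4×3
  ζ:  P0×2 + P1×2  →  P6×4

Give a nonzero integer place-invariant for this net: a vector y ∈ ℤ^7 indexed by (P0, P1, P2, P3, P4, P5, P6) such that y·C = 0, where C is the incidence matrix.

Incidence matrix C (rows=places, cols=transitions):
        α    β    γ    δ    ε    ζ
   P0   3    0    0    0    0   -2
   P1   0    0    1   -3    0   -2
   P2   0    0    0    3   -1    0
   P3   0    4    0    0    0    0
   P4   0    0   -3    0    3    0
   P5  -1    0    0    0    0    0
   P6   0   -4    0    0    0    4

Candidate y = [3, -3, -3, 0, -1, 9, 0]; check y·C column-wise:
  col α: 3·3 + -3·0 + -3·0 + -1·0 + 9·-1 = 0
  col β: 3·0 + -3·0 + -3·0 + 0·4 + -1·0 + 9·0 + 0·-4 = 0
  col γ: 3·0 + -3·1 + -3·0 + -1·-3 + 9·0 = 0
  col δ: 3·0 + -3·-3 + -3·3 + -1·0 + 9·0 = 0
  col ε: 3·0 + -3·0 + -3·-1 + -1·3 + 9·0 = 0
  col ζ: 3·-2 + -3·-2 + -3·0 + -1·0 + 9·0 + 0·4 = 0

y = (P0:3, P1:-3, P2:-3, P3:0, P4:-1, P5:9, P6:0)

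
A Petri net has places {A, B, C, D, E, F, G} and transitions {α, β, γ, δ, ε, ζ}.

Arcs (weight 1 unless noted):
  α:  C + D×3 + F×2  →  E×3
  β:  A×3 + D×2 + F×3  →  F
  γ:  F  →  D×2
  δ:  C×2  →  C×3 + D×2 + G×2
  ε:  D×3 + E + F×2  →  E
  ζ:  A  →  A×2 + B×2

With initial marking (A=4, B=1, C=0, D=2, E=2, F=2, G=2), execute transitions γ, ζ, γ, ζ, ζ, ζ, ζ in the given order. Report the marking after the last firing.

(A=9, B=11, C=0, D=6, E=2, F=0, G=2)

step 1: fire γ:  (A=4, B=1, C=0, D=2, E=2, F=2, G=2) → (A=4, B=1, C=0, D=4, E=2, F=1, G=2)
step 2: fire ζ:  (A=4, B=1, C=0, D=4, E=2, F=1, G=2) → (A=5, B=3, C=0, D=4, E=2, F=1, G=2)
step 3: fire γ:  (A=5, B=3, C=0, D=4, E=2, F=1, G=2) → (A=5, B=3, C=0, D=6, E=2, F=0, G=2)
step 4: fire ζ:  (A=5, B=3, C=0, D=6, E=2, F=0, G=2) → (A=6, B=5, C=0, D=6, E=2, F=0, G=2)
step 5: fire ζ:  (A=6, B=5, C=0, D=6, E=2, F=0, G=2) → (A=7, B=7, C=0, D=6, E=2, F=0, G=2)
step 6: fire ζ:  (A=7, B=7, C=0, D=6, E=2, F=0, G=2) → (A=8, B=9, C=0, D=6, E=2, F=0, G=2)
step 7: fire ζ:  (A=8, B=9, C=0, D=6, E=2, F=0, G=2) → (A=9, B=11, C=0, D=6, E=2, F=0, G=2)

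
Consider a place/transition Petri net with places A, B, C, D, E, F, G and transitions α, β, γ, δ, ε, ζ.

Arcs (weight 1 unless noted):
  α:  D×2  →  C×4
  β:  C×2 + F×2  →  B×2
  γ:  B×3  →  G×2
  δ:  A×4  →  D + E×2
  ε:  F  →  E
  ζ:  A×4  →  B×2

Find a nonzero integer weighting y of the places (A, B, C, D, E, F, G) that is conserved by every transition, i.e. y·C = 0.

y = (A:0, B:0, C:1, D:2, E:-1, F:-1, G:0)

Incidence matrix C (rows=places, cols=transitions):
        α    β    γ    δ    ε    ζ
    A   0    0    0   -4    0   -4
    B   0    2   -3    0    0    2
    C   4   -2    0    0    0    0
    D  -2    0    0    1    0    0
    E   0    0    0    2    1    0
    F   0   -2    0    0   -1    0
    G   0    0    2    0    0    0

Candidate y = [0, 0, 1, 2, -1, -1, 0]; check y·C column-wise:
  col α: 1·4 + 2·-2 + -1·0 + -1·0 = 0
  col β: 0·2 + 1·-2 + 2·0 + -1·0 + -1·-2 = 0
  col γ: 0·-3 + 1·0 + 2·0 + -1·0 + -1·0 + 0·2 = 0
  col δ: 0·-4 + 1·0 + 2·1 + -1·2 + -1·0 = 0
  col ε: 1·0 + 2·0 + -1·1 + -1·-1 = 0
  col ζ: 0·-4 + 0·2 + 1·0 + 2·0 + -1·0 + -1·0 = 0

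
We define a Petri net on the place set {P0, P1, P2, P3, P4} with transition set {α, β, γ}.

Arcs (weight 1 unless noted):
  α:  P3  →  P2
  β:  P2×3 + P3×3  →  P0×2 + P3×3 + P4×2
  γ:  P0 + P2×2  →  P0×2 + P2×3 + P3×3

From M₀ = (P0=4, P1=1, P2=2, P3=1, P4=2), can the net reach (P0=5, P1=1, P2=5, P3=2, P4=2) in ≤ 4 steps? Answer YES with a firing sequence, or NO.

step 1: fire α:  (P0=4, P1=1, P2=2, P3=1, P4=2) → (P0=4, P1=1, P2=3, P3=0, P4=2)
step 2: fire γ:  (P0=4, P1=1, P2=3, P3=0, P4=2) → (P0=5, P1=1, P2=4, P3=3, P4=2)
step 3: fire α:  (P0=5, P1=1, P2=4, P3=3, P4=2) → (P0=5, P1=1, P2=5, P3=2, P4=2)

YES — reachable via ⟨α, γ, α⟩ (3 firings)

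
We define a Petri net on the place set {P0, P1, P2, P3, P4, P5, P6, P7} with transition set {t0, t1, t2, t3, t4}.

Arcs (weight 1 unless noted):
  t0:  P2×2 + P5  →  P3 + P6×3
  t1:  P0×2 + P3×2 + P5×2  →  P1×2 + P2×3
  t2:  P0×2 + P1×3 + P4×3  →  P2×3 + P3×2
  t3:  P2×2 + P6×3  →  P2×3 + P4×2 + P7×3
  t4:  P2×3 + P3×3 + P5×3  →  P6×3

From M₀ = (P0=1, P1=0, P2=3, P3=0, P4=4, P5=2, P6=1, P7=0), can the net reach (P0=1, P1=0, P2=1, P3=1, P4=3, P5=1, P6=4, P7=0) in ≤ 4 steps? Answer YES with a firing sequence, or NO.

NO — not reachable within 4 firings

depth 0: 1 marking
depth 1: 2 markings reached so far
depth 2: 2 markings reached so far
(frontier empty at depth 2; search complete)
target is not among the 2 markings reachable within 4 steps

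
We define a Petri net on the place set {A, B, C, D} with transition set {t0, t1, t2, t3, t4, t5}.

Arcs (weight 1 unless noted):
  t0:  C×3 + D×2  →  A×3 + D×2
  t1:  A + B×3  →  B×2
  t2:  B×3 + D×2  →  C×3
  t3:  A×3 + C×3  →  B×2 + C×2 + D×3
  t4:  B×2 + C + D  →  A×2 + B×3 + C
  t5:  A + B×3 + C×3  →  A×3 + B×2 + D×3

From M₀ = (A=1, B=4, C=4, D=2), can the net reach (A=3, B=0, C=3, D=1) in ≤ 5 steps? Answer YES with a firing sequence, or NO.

NO — not reachable within 5 firings

depth 0: 1 marking
depth 1: 6 markings reached so far
depth 2: 16 markings reached so far
depth 3: 31 markings reached so far
depth 4: 54 markings reached so far
depth 5: 86 markings reached so far
target is not among the 86 markings reachable within 5 steps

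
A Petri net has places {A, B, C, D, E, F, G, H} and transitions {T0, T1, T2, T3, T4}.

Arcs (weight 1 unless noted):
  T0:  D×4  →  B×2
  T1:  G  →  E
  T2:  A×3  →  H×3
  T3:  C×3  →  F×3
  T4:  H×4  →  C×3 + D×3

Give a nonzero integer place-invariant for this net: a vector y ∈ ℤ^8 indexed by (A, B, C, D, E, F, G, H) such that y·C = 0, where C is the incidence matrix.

y = (A:0, B:2, C:-1, D:1, E:0, F:-1, G:0, H:0)

Incidence matrix C (rows=places, cols=transitions):
       T0   T1   T2   T3   T4
    A   0    0   -3    0    0
    B   2    0    0    0    0
    C   0    0    0   -3    3
    D  -4    0    0    0    3
    E   0    1    0    0    0
    F   0    0    0    3    0
    G   0   -1    0    0    0
    H   0    0    3    0   -4

Candidate y = [0, 2, -1, 1, 0, -1, 0, 0]; check y·C column-wise:
  col T0: 2·2 + -1·0 + 1·-4 + -1·0 = 0
  col T1: 2·0 + -1·0 + 1·0 + 0·1 + -1·0 + 0·-1 = 0
  col T2: 0·-3 + 2·0 + -1·0 + 1·0 + -1·0 + 0·3 = 0
  col T3: 2·0 + -1·-3 + 1·0 + -1·3 = 0
  col T4: 2·0 + -1·3 + 1·3 + -1·0 + 0·-4 = 0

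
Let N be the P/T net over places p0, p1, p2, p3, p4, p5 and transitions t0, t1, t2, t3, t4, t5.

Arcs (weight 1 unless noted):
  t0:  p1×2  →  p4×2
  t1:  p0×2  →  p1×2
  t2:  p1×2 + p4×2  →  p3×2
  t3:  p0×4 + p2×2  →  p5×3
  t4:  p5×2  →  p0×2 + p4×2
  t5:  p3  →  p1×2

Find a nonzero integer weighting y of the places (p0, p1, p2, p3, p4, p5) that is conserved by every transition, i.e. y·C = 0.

Incidence matrix C (rows=places, cols=transitions):
       t0   t1   t2   t3   t4   t5
   p0   0   -2    0   -4    2    0
   p1  -2    2   -2    0    0    2
   p2   0    0    0   -2    0    0
   p3   0    0    2    0    0   -1
   p4   2    0   -2    0    2    0
   p5   0    0    0    3   -2    0

Candidate y = [1, 1, 1, 2, 1, 2]; check y·C column-wise:
  col t0: 1·0 + 1·-2 + 1·0 + 2·0 + 1·2 + 2·0 = 0
  col t1: 1·-2 + 1·2 + 1·0 + 2·0 + 1·0 + 2·0 = 0
  col t2: 1·0 + 1·-2 + 1·0 + 2·2 + 1·-2 + 2·0 = 0
  col t3: 1·-4 + 1·0 + 1·-2 + 2·0 + 1·0 + 2·3 = 0
  col t4: 1·2 + 1·0 + 1·0 + 2·0 + 1·2 + 2·-2 = 0
  col t5: 1·0 + 1·2 + 1·0 + 2·-1 + 1·0 + 2·0 = 0

y = (p0:1, p1:1, p2:1, p3:2, p4:1, p5:2)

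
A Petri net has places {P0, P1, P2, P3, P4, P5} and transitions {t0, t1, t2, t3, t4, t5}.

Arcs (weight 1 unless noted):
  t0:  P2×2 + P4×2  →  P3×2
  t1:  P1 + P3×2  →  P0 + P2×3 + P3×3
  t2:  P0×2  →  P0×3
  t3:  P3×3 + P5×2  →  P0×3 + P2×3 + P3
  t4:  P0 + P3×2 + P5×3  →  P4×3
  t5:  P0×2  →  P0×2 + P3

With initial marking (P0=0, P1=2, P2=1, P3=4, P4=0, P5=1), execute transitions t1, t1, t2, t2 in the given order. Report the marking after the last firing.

step 1: fire t1:  (P0=0, P1=2, P2=1, P3=4, P4=0, P5=1) → (P0=1, P1=1, P2=4, P3=5, P4=0, P5=1)
step 2: fire t1:  (P0=1, P1=1, P2=4, P3=5, P4=0, P5=1) → (P0=2, P1=0, P2=7, P3=6, P4=0, P5=1)
step 3: fire t2:  (P0=2, P1=0, P2=7, P3=6, P4=0, P5=1) → (P0=3, P1=0, P2=7, P3=6, P4=0, P5=1)
step 4: fire t2:  (P0=3, P1=0, P2=7, P3=6, P4=0, P5=1) → (P0=4, P1=0, P2=7, P3=6, P4=0, P5=1)

(P0=4, P1=0, P2=7, P3=6, P4=0, P5=1)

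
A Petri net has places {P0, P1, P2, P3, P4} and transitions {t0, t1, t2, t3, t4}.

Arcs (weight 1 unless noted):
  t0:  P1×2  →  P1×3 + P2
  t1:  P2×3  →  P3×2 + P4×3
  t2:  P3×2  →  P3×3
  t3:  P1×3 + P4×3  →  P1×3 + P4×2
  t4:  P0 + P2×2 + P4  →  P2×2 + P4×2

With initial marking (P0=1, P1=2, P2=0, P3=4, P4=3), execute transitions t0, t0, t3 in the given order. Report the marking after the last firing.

step 1: fire t0:  (P0=1, P1=2, P2=0, P3=4, P4=3) → (P0=1, P1=3, P2=1, P3=4, P4=3)
step 2: fire t0:  (P0=1, P1=3, P2=1, P3=4, P4=3) → (P0=1, P1=4, P2=2, P3=4, P4=3)
step 3: fire t3:  (P0=1, P1=4, P2=2, P3=4, P4=3) → (P0=1, P1=4, P2=2, P3=4, P4=2)

(P0=1, P1=4, P2=2, P3=4, P4=2)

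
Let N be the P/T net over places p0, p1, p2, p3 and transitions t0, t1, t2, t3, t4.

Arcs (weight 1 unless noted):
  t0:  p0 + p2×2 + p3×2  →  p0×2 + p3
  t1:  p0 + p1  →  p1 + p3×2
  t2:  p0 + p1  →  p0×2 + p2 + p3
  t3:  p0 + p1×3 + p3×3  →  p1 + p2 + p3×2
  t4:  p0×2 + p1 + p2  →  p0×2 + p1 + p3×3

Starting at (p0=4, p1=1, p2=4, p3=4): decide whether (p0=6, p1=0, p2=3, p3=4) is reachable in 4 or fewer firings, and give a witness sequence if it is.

YES — reachable via ⟨t0, t2⟩ (2 firings)

step 1: fire t0:  (p0=4, p1=1, p2=4, p3=4) → (p0=5, p1=1, p2=2, p3=3)
step 2: fire t2:  (p0=5, p1=1, p2=2, p3=3) → (p0=6, p1=0, p2=3, p3=4)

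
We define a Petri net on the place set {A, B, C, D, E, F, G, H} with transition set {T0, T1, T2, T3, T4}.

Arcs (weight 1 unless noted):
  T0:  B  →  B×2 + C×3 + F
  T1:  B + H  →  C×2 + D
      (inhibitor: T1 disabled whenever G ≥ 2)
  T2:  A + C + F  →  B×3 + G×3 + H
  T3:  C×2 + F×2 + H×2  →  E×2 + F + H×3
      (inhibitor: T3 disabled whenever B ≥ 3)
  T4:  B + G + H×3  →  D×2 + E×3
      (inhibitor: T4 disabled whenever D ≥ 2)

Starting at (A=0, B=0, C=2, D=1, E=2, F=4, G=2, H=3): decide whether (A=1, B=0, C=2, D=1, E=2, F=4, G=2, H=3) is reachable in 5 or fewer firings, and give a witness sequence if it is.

depth 0: 1 marking
depth 1: 2 markings reached so far
depth 2: 2 markings reached so far
(frontier empty at depth 2; search complete)
target is not among the 2 markings reachable within 5 steps

NO — not reachable within 5 firings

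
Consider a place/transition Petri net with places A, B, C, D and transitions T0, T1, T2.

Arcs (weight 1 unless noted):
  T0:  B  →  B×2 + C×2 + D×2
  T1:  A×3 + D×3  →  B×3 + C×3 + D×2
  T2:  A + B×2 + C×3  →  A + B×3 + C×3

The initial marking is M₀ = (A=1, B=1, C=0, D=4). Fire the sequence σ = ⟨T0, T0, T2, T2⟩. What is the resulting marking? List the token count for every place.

step 1: fire T0:  (A=1, B=1, C=0, D=4) → (A=1, B=2, C=2, D=6)
step 2: fire T0:  (A=1, B=2, C=2, D=6) → (A=1, B=3, C=4, D=8)
step 3: fire T2:  (A=1, B=3, C=4, D=8) → (A=1, B=4, C=4, D=8)
step 4: fire T2:  (A=1, B=4, C=4, D=8) → (A=1, B=5, C=4, D=8)

(A=1, B=5, C=4, D=8)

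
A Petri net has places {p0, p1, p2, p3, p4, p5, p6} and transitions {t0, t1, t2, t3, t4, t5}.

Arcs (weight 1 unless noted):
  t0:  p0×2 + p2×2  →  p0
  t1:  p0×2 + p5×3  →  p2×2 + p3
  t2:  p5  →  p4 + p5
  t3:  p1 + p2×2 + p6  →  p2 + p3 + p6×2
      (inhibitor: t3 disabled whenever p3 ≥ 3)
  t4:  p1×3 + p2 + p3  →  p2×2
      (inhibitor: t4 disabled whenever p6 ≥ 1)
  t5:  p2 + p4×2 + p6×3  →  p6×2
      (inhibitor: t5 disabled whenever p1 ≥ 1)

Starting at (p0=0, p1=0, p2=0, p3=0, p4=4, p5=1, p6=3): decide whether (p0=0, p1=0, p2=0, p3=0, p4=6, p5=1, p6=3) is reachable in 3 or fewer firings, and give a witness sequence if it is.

YES — reachable via ⟨t2, t2⟩ (2 firings)

step 1: fire t2:  (p0=0, p1=0, p2=0, p3=0, p4=4, p5=1, p6=3) → (p0=0, p1=0, p2=0, p3=0, p4=5, p5=1, p6=3)
step 2: fire t2:  (p0=0, p1=0, p2=0, p3=0, p4=5, p5=1, p6=3) → (p0=0, p1=0, p2=0, p3=0, p4=6, p5=1, p6=3)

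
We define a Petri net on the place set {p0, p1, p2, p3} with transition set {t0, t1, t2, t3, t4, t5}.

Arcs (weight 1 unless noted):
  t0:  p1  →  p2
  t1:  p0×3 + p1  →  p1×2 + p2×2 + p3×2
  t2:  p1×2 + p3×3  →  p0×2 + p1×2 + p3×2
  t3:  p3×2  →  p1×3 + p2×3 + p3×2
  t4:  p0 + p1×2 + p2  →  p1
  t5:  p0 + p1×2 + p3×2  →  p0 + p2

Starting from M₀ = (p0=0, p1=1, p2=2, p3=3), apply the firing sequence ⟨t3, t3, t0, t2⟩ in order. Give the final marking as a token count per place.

(p0=2, p1=6, p2=9, p3=2)

step 1: fire t3:  (p0=0, p1=1, p2=2, p3=3) → (p0=0, p1=4, p2=5, p3=3)
step 2: fire t3:  (p0=0, p1=4, p2=5, p3=3) → (p0=0, p1=7, p2=8, p3=3)
step 3: fire t0:  (p0=0, p1=7, p2=8, p3=3) → (p0=0, p1=6, p2=9, p3=3)
step 4: fire t2:  (p0=0, p1=6, p2=9, p3=3) → (p0=2, p1=6, p2=9, p3=2)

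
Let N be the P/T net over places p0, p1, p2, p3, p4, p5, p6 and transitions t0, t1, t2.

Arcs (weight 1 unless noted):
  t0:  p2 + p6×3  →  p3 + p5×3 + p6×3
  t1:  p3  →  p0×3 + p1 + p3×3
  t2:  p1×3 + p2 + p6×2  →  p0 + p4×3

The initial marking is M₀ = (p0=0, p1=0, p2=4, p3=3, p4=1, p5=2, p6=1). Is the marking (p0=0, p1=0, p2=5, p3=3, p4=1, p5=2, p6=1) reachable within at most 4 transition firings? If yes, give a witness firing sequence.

NO — not reachable within 4 firings

depth 0: 1 marking
depth 1: 2 markings reached so far
depth 2: 3 markings reached so far
depth 3: 4 markings reached so far
depth 4: 5 markings reached so far
target is not among the 5 markings reachable within 4 steps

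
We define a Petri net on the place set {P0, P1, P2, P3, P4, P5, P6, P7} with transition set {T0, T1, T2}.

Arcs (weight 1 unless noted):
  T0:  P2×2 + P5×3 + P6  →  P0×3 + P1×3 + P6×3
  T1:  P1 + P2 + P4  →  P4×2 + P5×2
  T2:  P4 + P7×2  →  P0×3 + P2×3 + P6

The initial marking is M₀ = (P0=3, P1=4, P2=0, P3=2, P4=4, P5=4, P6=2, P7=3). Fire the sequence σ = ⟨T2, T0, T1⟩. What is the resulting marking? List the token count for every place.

step 1: fire T2:  (P0=3, P1=4, P2=0, P3=2, P4=4, P5=4, P6=2, P7=3) → (P0=6, P1=4, P2=3, P3=2, P4=3, P5=4, P6=3, P7=1)
step 2: fire T0:  (P0=6, P1=4, P2=3, P3=2, P4=3, P5=4, P6=3, P7=1) → (P0=9, P1=7, P2=1, P3=2, P4=3, P5=1, P6=5, P7=1)
step 3: fire T1:  (P0=9, P1=7, P2=1, P3=2, P4=3, P5=1, P6=5, P7=1) → (P0=9, P1=6, P2=0, P3=2, P4=4, P5=3, P6=5, P7=1)

(P0=9, P1=6, P2=0, P3=2, P4=4, P5=3, P6=5, P7=1)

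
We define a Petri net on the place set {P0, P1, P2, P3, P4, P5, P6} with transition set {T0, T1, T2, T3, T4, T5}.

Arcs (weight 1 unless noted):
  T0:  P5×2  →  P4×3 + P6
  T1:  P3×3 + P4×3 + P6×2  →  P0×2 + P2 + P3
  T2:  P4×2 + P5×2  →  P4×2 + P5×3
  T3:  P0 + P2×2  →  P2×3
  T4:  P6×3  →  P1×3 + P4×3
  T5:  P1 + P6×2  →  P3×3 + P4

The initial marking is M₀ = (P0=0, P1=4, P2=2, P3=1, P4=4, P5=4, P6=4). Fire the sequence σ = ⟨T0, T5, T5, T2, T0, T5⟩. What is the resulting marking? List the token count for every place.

(P0=0, P1=1, P2=2, P3=10, P4=13, P5=1, P6=0)

step 1: fire T0:  (P0=0, P1=4, P2=2, P3=1, P4=4, P5=4, P6=4) → (P0=0, P1=4, P2=2, P3=1, P4=7, P5=2, P6=5)
step 2: fire T5:  (P0=0, P1=4, P2=2, P3=1, P4=7, P5=2, P6=5) → (P0=0, P1=3, P2=2, P3=4, P4=8, P5=2, P6=3)
step 3: fire T5:  (P0=0, P1=3, P2=2, P3=4, P4=8, P5=2, P6=3) → (P0=0, P1=2, P2=2, P3=7, P4=9, P5=2, P6=1)
step 4: fire T2:  (P0=0, P1=2, P2=2, P3=7, P4=9, P5=2, P6=1) → (P0=0, P1=2, P2=2, P3=7, P4=9, P5=3, P6=1)
step 5: fire T0:  (P0=0, P1=2, P2=2, P3=7, P4=9, P5=3, P6=1) → (P0=0, P1=2, P2=2, P3=7, P4=12, P5=1, P6=2)
step 6: fire T5:  (P0=0, P1=2, P2=2, P3=7, P4=12, P5=1, P6=2) → (P0=0, P1=1, P2=2, P3=10, P4=13, P5=1, P6=0)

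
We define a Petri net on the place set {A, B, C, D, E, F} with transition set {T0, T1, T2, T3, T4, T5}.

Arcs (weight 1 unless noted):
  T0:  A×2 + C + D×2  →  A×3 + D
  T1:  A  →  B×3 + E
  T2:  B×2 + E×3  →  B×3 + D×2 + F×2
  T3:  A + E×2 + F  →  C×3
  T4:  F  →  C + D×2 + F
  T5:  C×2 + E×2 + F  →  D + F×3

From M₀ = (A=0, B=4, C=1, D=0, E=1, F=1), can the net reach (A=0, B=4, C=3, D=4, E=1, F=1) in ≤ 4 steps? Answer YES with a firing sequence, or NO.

YES — reachable via ⟨T4, T4⟩ (2 firings)

step 1: fire T4:  (A=0, B=4, C=1, D=0, E=1, F=1) → (A=0, B=4, C=2, D=2, E=1, F=1)
step 2: fire T4:  (A=0, B=4, C=2, D=2, E=1, F=1) → (A=0, B=4, C=3, D=4, E=1, F=1)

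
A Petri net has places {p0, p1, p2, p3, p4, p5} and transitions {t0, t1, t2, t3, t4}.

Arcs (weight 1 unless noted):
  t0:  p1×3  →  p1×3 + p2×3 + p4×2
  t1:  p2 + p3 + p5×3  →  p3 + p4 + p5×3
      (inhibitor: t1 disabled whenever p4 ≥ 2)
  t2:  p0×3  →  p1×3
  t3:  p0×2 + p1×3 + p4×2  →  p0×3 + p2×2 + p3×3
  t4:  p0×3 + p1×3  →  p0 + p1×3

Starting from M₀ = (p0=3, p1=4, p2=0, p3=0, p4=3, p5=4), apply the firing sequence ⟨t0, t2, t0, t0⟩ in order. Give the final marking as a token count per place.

step 1: fire t0:  (p0=3, p1=4, p2=0, p3=0, p4=3, p5=4) → (p0=3, p1=4, p2=3, p3=0, p4=5, p5=4)
step 2: fire t2:  (p0=3, p1=4, p2=3, p3=0, p4=5, p5=4) → (p0=0, p1=7, p2=3, p3=0, p4=5, p5=4)
step 3: fire t0:  (p0=0, p1=7, p2=3, p3=0, p4=5, p5=4) → (p0=0, p1=7, p2=6, p3=0, p4=7, p5=4)
step 4: fire t0:  (p0=0, p1=7, p2=6, p3=0, p4=7, p5=4) → (p0=0, p1=7, p2=9, p3=0, p4=9, p5=4)

(p0=0, p1=7, p2=9, p3=0, p4=9, p5=4)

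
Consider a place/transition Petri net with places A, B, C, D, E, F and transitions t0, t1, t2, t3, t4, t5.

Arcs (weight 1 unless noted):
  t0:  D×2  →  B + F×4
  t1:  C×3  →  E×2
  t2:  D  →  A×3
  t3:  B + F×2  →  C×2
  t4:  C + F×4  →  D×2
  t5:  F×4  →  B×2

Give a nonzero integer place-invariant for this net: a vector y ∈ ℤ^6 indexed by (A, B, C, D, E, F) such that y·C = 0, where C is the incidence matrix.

Incidence matrix C (rows=places, cols=transitions):
       t0   t1   t2   t3   t4   t5
    A   0    0    3    0    0    0
    B   1    0    0   -1    0    2
    C   0   -3    0    2   -1    0
    D  -2    0   -1    0    2    0
    E   0    2    0    0    0    0
    F   4    0    0   -2   -4   -4

Candidate y = [1, 2, 2, 3, 3, 1]; check y·C column-wise:
  col t0: 1·0 + 2·1 + 2·0 + 3·-2 + 3·0 + 1·4 = 0
  col t1: 1·0 + 2·0 + 2·-3 + 3·0 + 3·2 + 1·0 = 0
  col t2: 1·3 + 2·0 + 2·0 + 3·-1 + 3·0 + 1·0 = 0
  col t3: 1·0 + 2·-1 + 2·2 + 3·0 + 3·0 + 1·-2 = 0
  col t4: 1·0 + 2·0 + 2·-1 + 3·2 + 3·0 + 1·-4 = 0
  col t5: 1·0 + 2·2 + 2·0 + 3·0 + 3·0 + 1·-4 = 0

y = (A:1, B:2, C:2, D:3, E:3, F:1)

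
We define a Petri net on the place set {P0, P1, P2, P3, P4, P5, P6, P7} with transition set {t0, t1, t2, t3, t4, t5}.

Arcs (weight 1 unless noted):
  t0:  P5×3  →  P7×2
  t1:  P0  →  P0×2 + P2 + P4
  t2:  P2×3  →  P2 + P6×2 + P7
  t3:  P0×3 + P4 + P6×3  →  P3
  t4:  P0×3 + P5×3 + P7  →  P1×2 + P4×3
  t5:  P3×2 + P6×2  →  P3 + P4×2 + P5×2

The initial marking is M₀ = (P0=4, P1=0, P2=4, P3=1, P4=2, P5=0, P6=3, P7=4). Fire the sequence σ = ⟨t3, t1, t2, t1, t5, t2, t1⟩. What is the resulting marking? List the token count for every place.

step 1: fire t3:  (P0=4, P1=0, P2=4, P3=1, P4=2, P5=0, P6=3, P7=4) → (P0=1, P1=0, P2=4, P3=2, P4=1, P5=0, P6=0, P7=4)
step 2: fire t1:  (P0=1, P1=0, P2=4, P3=2, P4=1, P5=0, P6=0, P7=4) → (P0=2, P1=0, P2=5, P3=2, P4=2, P5=0, P6=0, P7=4)
step 3: fire t2:  (P0=2, P1=0, P2=5, P3=2, P4=2, P5=0, P6=0, P7=4) → (P0=2, P1=0, P2=3, P3=2, P4=2, P5=0, P6=2, P7=5)
step 4: fire t1:  (P0=2, P1=0, P2=3, P3=2, P4=2, P5=0, P6=2, P7=5) → (P0=3, P1=0, P2=4, P3=2, P4=3, P5=0, P6=2, P7=5)
step 5: fire t5:  (P0=3, P1=0, P2=4, P3=2, P4=3, P5=0, P6=2, P7=5) → (P0=3, P1=0, P2=4, P3=1, P4=5, P5=2, P6=0, P7=5)
step 6: fire t2:  (P0=3, P1=0, P2=4, P3=1, P4=5, P5=2, P6=0, P7=5) → (P0=3, P1=0, P2=2, P3=1, P4=5, P5=2, P6=2, P7=6)
step 7: fire t1:  (P0=3, P1=0, P2=2, P3=1, P4=5, P5=2, P6=2, P7=6) → (P0=4, P1=0, P2=3, P3=1, P4=6, P5=2, P6=2, P7=6)

(P0=4, P1=0, P2=3, P3=1, P4=6, P5=2, P6=2, P7=6)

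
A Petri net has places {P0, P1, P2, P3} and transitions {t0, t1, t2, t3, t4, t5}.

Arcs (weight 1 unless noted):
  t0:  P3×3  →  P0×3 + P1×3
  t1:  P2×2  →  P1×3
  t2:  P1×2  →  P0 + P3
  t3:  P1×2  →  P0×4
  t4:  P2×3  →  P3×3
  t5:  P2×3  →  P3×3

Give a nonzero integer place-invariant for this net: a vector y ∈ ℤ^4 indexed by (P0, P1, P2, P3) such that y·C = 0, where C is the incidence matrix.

y = (P0:1, P1:2, P2:3, P3:3)

Incidence matrix C (rows=places, cols=transitions):
       t0   t1   t2   t3   t4   t5
   P0   3    0    1    4    0    0
   P1   3    3   -2   -2    0    0
   P2   0   -2    0    0   -3   -3
   P3  -3    0    1    0    3    3

Candidate y = [1, 2, 3, 3]; check y·C column-wise:
  col t0: 1·3 + 2·3 + 3·0 + 3·-3 = 0
  col t1: 1·0 + 2·3 + 3·-2 + 3·0 = 0
  col t2: 1·1 + 2·-2 + 3·0 + 3·1 = 0
  col t3: 1·4 + 2·-2 + 3·0 + 3·0 = 0
  col t4: 1·0 + 2·0 + 3·-3 + 3·3 = 0
  col t5: 1·0 + 2·0 + 3·-3 + 3·3 = 0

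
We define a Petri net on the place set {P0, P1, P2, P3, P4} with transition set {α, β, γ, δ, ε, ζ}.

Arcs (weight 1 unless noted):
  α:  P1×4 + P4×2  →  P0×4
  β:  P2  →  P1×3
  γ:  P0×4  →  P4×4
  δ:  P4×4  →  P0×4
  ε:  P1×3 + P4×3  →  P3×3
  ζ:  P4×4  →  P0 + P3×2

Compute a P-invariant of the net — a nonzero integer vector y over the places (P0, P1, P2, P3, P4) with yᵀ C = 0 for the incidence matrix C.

Incidence matrix C (rows=places, cols=transitions):
        α    β    γ    δ    ε    ζ
   P0   4    0   -4    4    0    1
   P1  -4    3    0    0   -3    0
   P2   0   -1    0    0    0    0
   P3   0    0    0    0    3    2
   P4  -2    0    4   -4   -3   -4

Candidate y = [2, 1, 3, 3, 2]; check y·C column-wise:
  col α: 2·4 + 1·-4 + 3·0 + 3·0 + 2·-2 = 0
  col β: 2·0 + 1·3 + 3·-1 + 3·0 + 2·0 = 0
  col γ: 2·-4 + 1·0 + 3·0 + 3·0 + 2·4 = 0
  col δ: 2·4 + 1·0 + 3·0 + 3·0 + 2·-4 = 0
  col ε: 2·0 + 1·-3 + 3·0 + 3·3 + 2·-3 = 0
  col ζ: 2·1 + 1·0 + 3·0 + 3·2 + 2·-4 = 0

y = (P0:2, P1:1, P2:3, P3:3, P4:2)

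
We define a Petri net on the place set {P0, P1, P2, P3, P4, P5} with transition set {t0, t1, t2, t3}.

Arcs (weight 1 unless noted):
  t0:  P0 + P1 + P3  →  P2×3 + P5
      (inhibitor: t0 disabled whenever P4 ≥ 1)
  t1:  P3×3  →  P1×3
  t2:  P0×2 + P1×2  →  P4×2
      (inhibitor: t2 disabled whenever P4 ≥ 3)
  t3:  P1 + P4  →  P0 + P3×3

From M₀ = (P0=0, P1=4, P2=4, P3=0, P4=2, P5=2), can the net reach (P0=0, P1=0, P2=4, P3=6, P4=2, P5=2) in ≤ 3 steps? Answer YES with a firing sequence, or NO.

step 1: fire t3:  (P0=0, P1=4, P2=4, P3=0, P4=2, P5=2) → (P0=1, P1=3, P2=4, P3=3, P4=1, P5=2)
step 2: fire t3:  (P0=1, P1=3, P2=4, P3=3, P4=1, P5=2) → (P0=2, P1=2, P2=4, P3=6, P4=0, P5=2)
step 3: fire t2:  (P0=2, P1=2, P2=4, P3=6, P4=0, P5=2) → (P0=0, P1=0, P2=4, P3=6, P4=2, P5=2)

YES — reachable via ⟨t3, t3, t2⟩ (3 firings)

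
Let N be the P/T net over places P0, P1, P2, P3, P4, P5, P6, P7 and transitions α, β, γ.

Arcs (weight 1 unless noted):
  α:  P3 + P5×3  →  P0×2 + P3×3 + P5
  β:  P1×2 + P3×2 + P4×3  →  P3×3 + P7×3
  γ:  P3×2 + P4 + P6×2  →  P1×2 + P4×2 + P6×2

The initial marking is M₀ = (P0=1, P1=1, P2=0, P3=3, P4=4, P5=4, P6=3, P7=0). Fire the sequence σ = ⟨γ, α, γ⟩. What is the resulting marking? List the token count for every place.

(P0=3, P1=5, P2=0, P3=1, P4=6, P5=2, P6=3, P7=0)

step 1: fire γ:  (P0=1, P1=1, P2=0, P3=3, P4=4, P5=4, P6=3, P7=0) → (P0=1, P1=3, P2=0, P3=1, P4=5, P5=4, P6=3, P7=0)
step 2: fire α:  (P0=1, P1=3, P2=0, P3=1, P4=5, P5=4, P6=3, P7=0) → (P0=3, P1=3, P2=0, P3=3, P4=5, P5=2, P6=3, P7=0)
step 3: fire γ:  (P0=3, P1=3, P2=0, P3=3, P4=5, P5=2, P6=3, P7=0) → (P0=3, P1=5, P2=0, P3=1, P4=6, P5=2, P6=3, P7=0)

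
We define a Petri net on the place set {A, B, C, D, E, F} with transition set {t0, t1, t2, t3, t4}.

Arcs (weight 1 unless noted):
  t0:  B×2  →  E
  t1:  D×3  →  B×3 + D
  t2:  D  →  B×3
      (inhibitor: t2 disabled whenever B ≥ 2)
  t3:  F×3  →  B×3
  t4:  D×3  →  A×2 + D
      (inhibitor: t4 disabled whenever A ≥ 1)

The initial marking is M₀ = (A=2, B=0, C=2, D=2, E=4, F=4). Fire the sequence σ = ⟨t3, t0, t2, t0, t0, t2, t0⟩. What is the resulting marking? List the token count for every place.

step 1: fire t3:  (A=2, B=0, C=2, D=2, E=4, F=4) → (A=2, B=3, C=2, D=2, E=4, F=1)
step 2: fire t0:  (A=2, B=3, C=2, D=2, E=4, F=1) → (A=2, B=1, C=2, D=2, E=5, F=1)
step 3: fire t2:  (A=2, B=1, C=2, D=2, E=5, F=1) → (A=2, B=4, C=2, D=1, E=5, F=1)
step 4: fire t0:  (A=2, B=4, C=2, D=1, E=5, F=1) → (A=2, B=2, C=2, D=1, E=6, F=1)
step 5: fire t0:  (A=2, B=2, C=2, D=1, E=6, F=1) → (A=2, B=0, C=2, D=1, E=7, F=1)
step 6: fire t2:  (A=2, B=0, C=2, D=1, E=7, F=1) → (A=2, B=3, C=2, D=0, E=7, F=1)
step 7: fire t0:  (A=2, B=3, C=2, D=0, E=7, F=1) → (A=2, B=1, C=2, D=0, E=8, F=1)

(A=2, B=1, C=2, D=0, E=8, F=1)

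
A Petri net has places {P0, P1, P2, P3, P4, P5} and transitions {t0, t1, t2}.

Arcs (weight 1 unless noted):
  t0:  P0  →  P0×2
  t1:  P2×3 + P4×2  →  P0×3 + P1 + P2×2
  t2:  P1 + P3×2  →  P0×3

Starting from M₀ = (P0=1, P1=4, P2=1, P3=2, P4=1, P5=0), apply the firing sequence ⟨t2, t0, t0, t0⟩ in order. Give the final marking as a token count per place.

(P0=7, P1=3, P2=1, P3=0, P4=1, P5=0)

step 1: fire t2:  (P0=1, P1=4, P2=1, P3=2, P4=1, P5=0) → (P0=4, P1=3, P2=1, P3=0, P4=1, P5=0)
step 2: fire t0:  (P0=4, P1=3, P2=1, P3=0, P4=1, P5=0) → (P0=5, P1=3, P2=1, P3=0, P4=1, P5=0)
step 3: fire t0:  (P0=5, P1=3, P2=1, P3=0, P4=1, P5=0) → (P0=6, P1=3, P2=1, P3=0, P4=1, P5=0)
step 4: fire t0:  (P0=6, P1=3, P2=1, P3=0, P4=1, P5=0) → (P0=7, P1=3, P2=1, P3=0, P4=1, P5=0)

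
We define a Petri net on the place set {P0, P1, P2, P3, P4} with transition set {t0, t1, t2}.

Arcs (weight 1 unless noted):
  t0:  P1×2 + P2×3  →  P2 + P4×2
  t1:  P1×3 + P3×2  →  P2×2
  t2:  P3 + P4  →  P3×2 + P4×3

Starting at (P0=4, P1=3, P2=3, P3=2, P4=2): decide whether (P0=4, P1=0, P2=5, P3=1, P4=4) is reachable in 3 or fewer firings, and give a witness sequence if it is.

step 1: fire t2:  (P0=4, P1=3, P2=3, P3=2, P4=2) → (P0=4, P1=3, P2=3, P3=3, P4=4)
step 2: fire t1:  (P0=4, P1=3, P2=3, P3=3, P4=4) → (P0=4, P1=0, P2=5, P3=1, P4=4)

YES — reachable via ⟨t2, t1⟩ (2 firings)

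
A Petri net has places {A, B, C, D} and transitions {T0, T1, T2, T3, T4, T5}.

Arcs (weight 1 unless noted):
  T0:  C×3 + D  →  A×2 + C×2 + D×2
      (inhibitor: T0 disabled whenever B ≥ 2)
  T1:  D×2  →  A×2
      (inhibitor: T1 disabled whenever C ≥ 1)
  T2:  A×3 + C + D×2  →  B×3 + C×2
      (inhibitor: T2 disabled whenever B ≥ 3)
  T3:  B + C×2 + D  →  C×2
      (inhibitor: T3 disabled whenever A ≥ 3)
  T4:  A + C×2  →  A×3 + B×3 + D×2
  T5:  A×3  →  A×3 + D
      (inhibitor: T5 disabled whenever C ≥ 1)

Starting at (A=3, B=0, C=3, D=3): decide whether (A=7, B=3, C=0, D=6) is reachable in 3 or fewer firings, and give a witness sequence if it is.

step 1: fire T0:  (A=3, B=0, C=3, D=3) → (A=5, B=0, C=2, D=4)
step 2: fire T4:  (A=5, B=0, C=2, D=4) → (A=7, B=3, C=0, D=6)

YES — reachable via ⟨T0, T4⟩ (2 firings)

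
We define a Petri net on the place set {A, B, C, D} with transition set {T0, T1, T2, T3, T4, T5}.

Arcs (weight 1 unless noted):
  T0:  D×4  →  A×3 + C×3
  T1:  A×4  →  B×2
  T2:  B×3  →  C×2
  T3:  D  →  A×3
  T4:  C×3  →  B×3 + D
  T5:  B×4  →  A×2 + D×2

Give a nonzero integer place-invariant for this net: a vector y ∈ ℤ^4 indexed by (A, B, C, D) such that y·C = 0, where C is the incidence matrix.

Incidence matrix C (rows=places, cols=transitions):
       T0   T1   T2   T3   T4   T5
    A   3   -4    0    3    0    2
    B   0    2   -3    0    3   -4
    C   3    0    2    0   -3    0
    D  -4    0    0   -1    1    2

Candidate y = [1, 2, 3, 3]; check y·C column-wise:
  col T0: 1·3 + 2·0 + 3·3 + 3·-4 = 0
  col T1: 1·-4 + 2·2 + 3·0 + 3·0 = 0
  col T2: 1·0 + 2·-3 + 3·2 + 3·0 = 0
  col T3: 1·3 + 2·0 + 3·0 + 3·-1 = 0
  col T4: 1·0 + 2·3 + 3·-3 + 3·1 = 0
  col T5: 1·2 + 2·-4 + 3·0 + 3·2 = 0

y = (A:1, B:2, C:3, D:3)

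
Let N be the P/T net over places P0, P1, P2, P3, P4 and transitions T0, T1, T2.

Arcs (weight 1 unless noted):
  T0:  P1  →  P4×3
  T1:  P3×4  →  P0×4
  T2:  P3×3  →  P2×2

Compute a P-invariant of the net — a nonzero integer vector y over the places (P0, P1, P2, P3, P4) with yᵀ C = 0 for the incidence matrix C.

Incidence matrix C (rows=places, cols=transitions):
       T0   T1   T2
   P0   0    4    0
   P1  -1    0    0
   P2   0    0    2
   P3   0   -4   -3
   P4   3    0    0

Candidate y = [2, 0, 3, 2, 0]; check y·C column-wise:
  col T0: 2·0 + 0·-1 + 3·0 + 2·0 + 0·3 = 0
  col T1: 2·4 + 3·0 + 2·-4 = 0
  col T2: 2·0 + 3·2 + 2·-3 = 0

y = (P0:2, P1:0, P2:3, P3:2, P4:0)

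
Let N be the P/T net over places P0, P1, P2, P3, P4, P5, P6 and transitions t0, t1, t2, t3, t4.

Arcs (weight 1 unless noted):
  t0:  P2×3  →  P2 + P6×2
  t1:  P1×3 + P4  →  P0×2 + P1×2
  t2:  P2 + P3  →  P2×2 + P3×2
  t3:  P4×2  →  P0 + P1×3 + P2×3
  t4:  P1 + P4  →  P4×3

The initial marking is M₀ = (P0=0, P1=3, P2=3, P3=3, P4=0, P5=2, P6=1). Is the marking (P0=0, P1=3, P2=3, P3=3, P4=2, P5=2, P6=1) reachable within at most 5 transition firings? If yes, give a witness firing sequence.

NO — not reachable within 5 firings

depth 0: 1 marking
depth 1: 3 markings reached so far
depth 2: 5 markings reached so far
depth 3: 7 markings reached so far
depth 4: 10 markings reached so far
depth 5: 13 markings reached so far
target is not among the 13 markings reachable within 5 steps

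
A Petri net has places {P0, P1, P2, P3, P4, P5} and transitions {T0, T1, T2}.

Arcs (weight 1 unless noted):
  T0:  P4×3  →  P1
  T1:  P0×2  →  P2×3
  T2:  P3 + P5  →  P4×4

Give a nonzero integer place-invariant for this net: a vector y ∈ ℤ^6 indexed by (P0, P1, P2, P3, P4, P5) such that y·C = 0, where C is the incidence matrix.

Incidence matrix C (rows=places, cols=transitions):
       T0   T1   T2
   P0   0   -2    0
   P1   1    0    0
   P2   0    3    0
   P3   0    0   -1
   P4  -3    0    4
   P5   0    0   -1

Candidate y = [3, 0, 2, 0, 0, 0]; check y·C column-wise:
  col T0: 3·0 + 0·1 + 2·0 + 0·-3 = 0
  col T1: 3·-2 + 2·3 = 0
  col T2: 3·0 + 2·0 + 0·-1 + 0·4 + 0·-1 = 0

y = (P0:3, P1:0, P2:2, P3:0, P4:0, P5:0)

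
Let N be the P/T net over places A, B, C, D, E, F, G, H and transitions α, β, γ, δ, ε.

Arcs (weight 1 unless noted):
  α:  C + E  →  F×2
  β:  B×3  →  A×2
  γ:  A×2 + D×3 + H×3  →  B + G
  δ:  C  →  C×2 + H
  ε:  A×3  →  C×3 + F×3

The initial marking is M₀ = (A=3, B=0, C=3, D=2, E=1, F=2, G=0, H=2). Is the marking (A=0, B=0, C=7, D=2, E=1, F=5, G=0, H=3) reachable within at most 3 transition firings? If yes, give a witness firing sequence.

step 1: fire δ:  (A=3, B=0, C=3, D=2, E=1, F=2, G=0, H=2) → (A=3, B=0, C=4, D=2, E=1, F=2, G=0, H=3)
step 2: fire ε:  (A=3, B=0, C=4, D=2, E=1, F=2, G=0, H=3) → (A=0, B=0, C=7, D=2, E=1, F=5, G=0, H=3)

YES — reachable via ⟨δ, ε⟩ (2 firings)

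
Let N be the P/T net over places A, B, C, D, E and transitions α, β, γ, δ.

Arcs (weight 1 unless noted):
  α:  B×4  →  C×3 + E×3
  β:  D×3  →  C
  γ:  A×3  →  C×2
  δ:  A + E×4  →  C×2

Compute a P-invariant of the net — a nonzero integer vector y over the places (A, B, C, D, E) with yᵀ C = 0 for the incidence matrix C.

Incidence matrix C (rows=places, cols=transitions):
        α    β    γ    δ
    A   0    0   -3   -1
    B  -4    0    0    0
    C   3    1    2    2
    D   0   -3    0    0
    E   3    0    0   -4

Candidate y = [2, 3, 3, 1, 1]; check y·C column-wise:
  col α: 2·0 + 3·-4 + 3·3 + 1·0 + 1·3 = 0
  col β: 2·0 + 3·0 + 3·1 + 1·-3 + 1·0 = 0
  col γ: 2·-3 + 3·0 + 3·2 + 1·0 + 1·0 = 0
  col δ: 2·-1 + 3·0 + 3·2 + 1·0 + 1·-4 = 0

y = (A:2, B:3, C:3, D:1, E:1)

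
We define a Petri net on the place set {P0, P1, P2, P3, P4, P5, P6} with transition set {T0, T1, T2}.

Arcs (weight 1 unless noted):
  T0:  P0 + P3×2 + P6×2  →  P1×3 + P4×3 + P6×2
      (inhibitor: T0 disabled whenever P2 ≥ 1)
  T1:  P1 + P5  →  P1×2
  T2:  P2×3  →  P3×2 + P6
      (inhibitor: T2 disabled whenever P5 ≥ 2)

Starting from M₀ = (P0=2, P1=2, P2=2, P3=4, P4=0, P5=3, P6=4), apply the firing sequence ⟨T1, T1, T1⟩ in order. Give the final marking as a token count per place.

step 1: fire T1:  (P0=2, P1=2, P2=2, P3=4, P4=0, P5=3, P6=4) → (P0=2, P1=3, P2=2, P3=4, P4=0, P5=2, P6=4)
step 2: fire T1:  (P0=2, P1=3, P2=2, P3=4, P4=0, P5=2, P6=4) → (P0=2, P1=4, P2=2, P3=4, P4=0, P5=1, P6=4)
step 3: fire T1:  (P0=2, P1=4, P2=2, P3=4, P4=0, P5=1, P6=4) → (P0=2, P1=5, P2=2, P3=4, P4=0, P5=0, P6=4)

(P0=2, P1=5, P2=2, P3=4, P4=0, P5=0, P6=4)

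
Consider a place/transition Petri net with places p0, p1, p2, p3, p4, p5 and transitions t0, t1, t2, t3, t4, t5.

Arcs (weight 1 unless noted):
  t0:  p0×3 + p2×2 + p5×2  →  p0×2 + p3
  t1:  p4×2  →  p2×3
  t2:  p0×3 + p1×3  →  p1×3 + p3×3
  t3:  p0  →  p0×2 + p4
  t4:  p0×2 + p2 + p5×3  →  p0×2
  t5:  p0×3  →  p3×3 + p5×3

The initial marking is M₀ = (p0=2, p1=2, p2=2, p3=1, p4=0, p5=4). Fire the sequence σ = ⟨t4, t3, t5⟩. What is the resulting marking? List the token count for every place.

(p0=0, p1=2, p2=1, p3=4, p4=1, p5=4)

step 1: fire t4:  (p0=2, p1=2, p2=2, p3=1, p4=0, p5=4) → (p0=2, p1=2, p2=1, p3=1, p4=0, p5=1)
step 2: fire t3:  (p0=2, p1=2, p2=1, p3=1, p4=0, p5=1) → (p0=3, p1=2, p2=1, p3=1, p4=1, p5=1)
step 3: fire t5:  (p0=3, p1=2, p2=1, p3=1, p4=1, p5=1) → (p0=0, p1=2, p2=1, p3=4, p4=1, p5=4)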